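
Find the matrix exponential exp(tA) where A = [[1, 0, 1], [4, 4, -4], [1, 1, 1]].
e^{tA} = [[(t^2 - t + 1)*e^{2*t}, t^2*e^{2*t}/2, t*(1 - t)*e^{2*t}], [4*t*e^{2*t}, (2*t + 1)*e^{2*t}, -4*t*e^{2*t}], [t*(t + 1)*e^{2*t}, t*(t + 2)*e^{2*t}/2, (-t^2 - t + 1)*e^{2*t}]]

A has Jordan form J = [[2, 1, 0], [0, 2, 1], [0, 0, 2]] with A = PJP^{-1}, so e^{tA} = P e^{tJ} P^{-1}.

For a Jordan block J_k(λ), e^{tJ_k(λ)} = e^{λt} · (I + tN + t^2 N^2/2! + ... + t^{k-1} N^{k-1}/(k-1)!) where N is the nilpotent superdiagonal part.

Assembling the blocks and conjugating back gives the entries of e^{tA} as shown above.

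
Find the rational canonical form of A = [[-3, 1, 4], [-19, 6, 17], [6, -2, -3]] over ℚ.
The invariant factors of A (the non-unit diagonal entries of the Smith normal form of xI - A over ℚ[x]) are x^3 + 2x - 5, each dividing the next. The characteristic polynomial is their product, x^3 + 2x - 5.

The rational canonical form is the block-diagonal matrix of companion matrices C(f_i):
R = [[0, 0, 5], [1, 0, -2], [0, 1, 0]].

Note the characteristic polynomial does not split into linear factors over ℚ, so A has no Jordan form over ℚ; the rational canonical form exists over any field.

R = [[0, 0, 5], [1, 0, -2], [0, 1, 0]]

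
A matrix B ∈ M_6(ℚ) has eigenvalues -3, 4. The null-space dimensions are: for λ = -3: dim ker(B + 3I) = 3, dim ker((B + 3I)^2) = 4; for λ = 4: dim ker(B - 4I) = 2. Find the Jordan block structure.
Jordan blocks: (-3, 2), (-3, 1), (-3, 1), (4, 1), (4, 1)

λ = -3: successive nullity increments [3, 1] count blocks of size ≥ k; block sizes are [2, 1, 1].
λ = 4: successive nullity increments [2] count blocks of size ≥ k; block sizes are [1, 1].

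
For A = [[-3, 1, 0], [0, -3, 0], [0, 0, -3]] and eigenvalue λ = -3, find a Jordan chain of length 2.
We seek v_1 ∈ ker((A + 3I)^2) \ ker(A + 3I), then set v_{i+1} = (A + 3I) v_i.

One such chain is v_1 = [[-2, 1, -1]]^T, v_2 = [[1, 0, 0]]^T. Check: (A + 3I) v_2 = [[0, 0, 0]]^T = 0.

v_1 = [[-2, 1, -1]]^T, v_2 = [[1, 0, 0]]^T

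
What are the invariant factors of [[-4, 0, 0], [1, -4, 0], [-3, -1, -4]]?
The Jordan structure of A has elementary divisors (x + 4)^3. Arranging the block sizes at each eigenvalue in decreasing order and taking row products gives the invariant factors.

Invariant factors (smallest first, each dividing the next): (x + 4)^3.

Check: the last factor (x + 4)^3 is the minimal polynomial, and the product (x + 4)^3 is the characteristic polynomial.

(x + 4)^3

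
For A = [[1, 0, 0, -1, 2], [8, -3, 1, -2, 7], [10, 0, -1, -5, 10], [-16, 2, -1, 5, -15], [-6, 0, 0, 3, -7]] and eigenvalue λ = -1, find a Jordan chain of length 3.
v_1 = [[1, 0, 9, -6, -4]]^T, v_2 = [[0, 1, 0, -1, 0]]^T, v_3 = [[1, 0, 5, -4, -3]]^T

We seek v_1 ∈ ker((A + I)^3) \ ker((A + I)^2), then set v_{i+1} = (A + I) v_i.

One such chain is v_1 = [[1, 0, 9, -6, -4]]^T, v_2 = [[0, 1, 0, -1, 0]]^T, v_3 = [[1, 0, 5, -4, -3]]^T. Check: (A + I) v_3 = [[0, 0, 0, 0, 0]]^T = 0.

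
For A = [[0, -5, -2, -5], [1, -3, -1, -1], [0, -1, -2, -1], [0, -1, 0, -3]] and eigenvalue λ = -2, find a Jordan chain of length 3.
v_1 = [[2, -1, 1, 1]]^T, v_2 = [[2, 1, 0, 0]]^T, v_3 = [[-1, 1, -1, -1]]^T

We seek v_1 ∈ ker((A + 2I)^3) \ ker((A + 2I)^2), then set v_{i+1} = (A + 2I) v_i.

One such chain is v_1 = [[2, -1, 1, 1]]^T, v_2 = [[2, 1, 0, 0]]^T, v_3 = [[-1, 1, -1, -1]]^T. Check: (A + 2I) v_3 = [[0, 0, 0, 0]]^T = 0.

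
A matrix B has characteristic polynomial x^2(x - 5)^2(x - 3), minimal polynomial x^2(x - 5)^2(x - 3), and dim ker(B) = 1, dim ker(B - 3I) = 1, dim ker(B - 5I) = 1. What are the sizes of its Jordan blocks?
Jordan blocks: (0, 2), (3, 1), (5, 2)

λ = 0: algebraic multiplicity 2 (exponent in χ_B), largest block size 2 (exponent in m_B), 1 block (geometric multiplicity). This forces block sizes [2].
λ = 3: algebraic multiplicity 1 (exponent in χ_B), largest block size 1 (exponent in m_B), 1 block (geometric multiplicity). This forces block sizes [1].
λ = 5: algebraic multiplicity 2 (exponent in χ_B), largest block size 2 (exponent in m_B), 1 block (geometric multiplicity). This forces block sizes [2].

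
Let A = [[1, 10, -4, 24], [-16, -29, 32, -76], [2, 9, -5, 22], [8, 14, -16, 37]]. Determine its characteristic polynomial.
χ_A(x) = (x - 5)(x - 1)(x + 1)^2

xI - A = [[x - 1, -10, 4, -24], [16, x + 29, -32, 76], [-2, -9, x + 5, -22], [-8, -14, 16, x - 37]].

Expanding det(xI - A) along the first row:
det(xI - A) = + (x - 1)·det([[x + 29, -32, 76], [-9, x + 5, -22], [-14, 16, x - 37]]) - (-10)·det([[16, -32, 76], [-2, x + 5, -22], [-8, 16, x - 37]]) + (4)·det([[16, x + 29, 76], [-2, -9, -22], [-8, -14, x - 37]]) - (-24)·det([[16, x + 29, -32], [-2, -9, x + 5], [-8, -14, 16]]).

Evaluating gives χ_A(x) = x^4 - 4x^3 - 6x^2 + 4x + 5 = (x - 5)(x - 1)(x + 1)^2.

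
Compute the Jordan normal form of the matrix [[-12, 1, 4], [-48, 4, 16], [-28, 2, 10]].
The characteristic polynomial is det(xI - A) = x^2(x - 2), so the eigenvalues are 0 (algebraic multiplicity 2), 2 (algebraic multiplicity 1).

For λ = 0: rank(A) = 2, rank(A^2) = 1. The eigenspace has dimension 3 - 2 = 1, so there is 1 Jordan block; the rank sequence gives block sizes [2].

For λ = 2: algebraic multiplicity 1 gives one 1×1 block.

Assembling the blocks gives the Jordan form J above.

J = [[0, 1, 0], [0, 0, 0], [0, 0, 2]]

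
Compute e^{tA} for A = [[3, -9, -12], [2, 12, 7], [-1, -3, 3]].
e^{tA} = [[(3*t^2 - 6*t + 2)*e^{6*t}/2, 9*t*(t - 2)*e^{6*t}/2, 3*t*(3*t - 8)*e^{6*t}/2], [t*(4 - t)*e^{6*t}/2, (-3*t^2 + 12*t + 2)*e^{6*t}/2, t*(14 - 3*t)*e^{6*t}/2], [-t*e^{6*t}, -3*t*e^{6*t}, (1 - 3*t)*e^{6*t}]]

A has Jordan form J = [[6, 1, 0], [0, 6, 1], [0, 0, 6]] with A = PJP^{-1}, so e^{tA} = P e^{tJ} P^{-1}.

For a Jordan block J_k(λ), e^{tJ_k(λ)} = e^{λt} · (I + tN + t^2 N^2/2! + ... + t^{k-1} N^{k-1}/(k-1)!) where N is the nilpotent superdiagonal part.

Assembling the blocks and conjugating back gives the entries of e^{tA} as shown above.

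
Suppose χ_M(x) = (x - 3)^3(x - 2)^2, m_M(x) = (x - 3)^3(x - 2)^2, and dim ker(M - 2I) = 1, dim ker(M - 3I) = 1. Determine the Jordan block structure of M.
Jordan blocks: (2, 2), (3, 3)

λ = 2: algebraic multiplicity 2 (exponent in χ_M), largest block size 2 (exponent in m_M), 1 block (geometric multiplicity). This forces block sizes [2].
λ = 3: algebraic multiplicity 3 (exponent in χ_M), largest block size 3 (exponent in m_M), 1 block (geometric multiplicity). This forces block sizes [3].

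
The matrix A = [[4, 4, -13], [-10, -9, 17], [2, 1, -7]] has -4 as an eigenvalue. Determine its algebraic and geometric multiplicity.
algebraic multiplicity 3, geometric multiplicity 1

The characteristic polynomial is (x + 4)^3, so the factor x + 4 appears with exponent 3: the algebraic multiplicity is 3.

rank(A + 4I) = 2, so the eigenspace has dimension 3 - 2 = 1: the geometric multiplicity is 1.

Since 1 < 3, A is not diagonalizable.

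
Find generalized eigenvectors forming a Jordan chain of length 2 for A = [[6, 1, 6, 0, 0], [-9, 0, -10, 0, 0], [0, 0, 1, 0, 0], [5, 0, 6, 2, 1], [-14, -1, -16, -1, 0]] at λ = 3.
v_1 = [[0, 1, 0, 0, 1]]^T, v_2 = [[1, -3, 0, 1, -4]]^T

We seek v_1 ∈ ker((A - 3I)^2) \ ker(A - 3I), then set v_{i+1} = (A - 3I) v_i.

One such chain is v_1 = [[0, 1, 0, 0, 1]]^T, v_2 = [[1, -3, 0, 1, -4]]^T. Check: (A - 3I) v_2 = [[0, 0, 0, 0, 0]]^T = 0.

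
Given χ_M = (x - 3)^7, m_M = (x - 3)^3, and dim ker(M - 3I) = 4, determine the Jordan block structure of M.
Jordan blocks: (3, 3), (3, 2), (3, 1), (3, 1)

λ = 3: algebraic multiplicity 7 (exponent in χ_M), largest block size 3 (exponent in m_M), 4 blocks (geometric multiplicity). These force block sizes [3, 2, 1, 1].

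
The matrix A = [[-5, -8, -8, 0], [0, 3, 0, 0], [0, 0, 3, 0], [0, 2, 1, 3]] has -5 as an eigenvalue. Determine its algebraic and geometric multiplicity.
algebraic multiplicity 1, geometric multiplicity 1

The characteristic polynomial is (x - 3)^3(x + 5), so the factor x + 5 appears with exponent 1: the algebraic multiplicity is 1.

rank(A + 5I) = 3, so the eigenspace has dimension 4 - 3 = 1: the geometric multiplicity is 1.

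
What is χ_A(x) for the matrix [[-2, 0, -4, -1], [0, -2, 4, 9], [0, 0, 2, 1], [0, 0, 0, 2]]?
xI - A = [[x + 2, 0, 4, 1], [0, x + 2, -4, -9], [0, 0, x - 2, -1], [0, 0, 0, x - 2]].

Expanding det(xI - A) along the first row:
det(xI - A) = + (x + 2)·det([[x + 2, -4, -9], [0, x - 2, -1], [0, 0, x - 2]]) - (0)·det([[0, -4, -9], [0, x - 2, -1], [0, 0, x - 2]]) + (4)·det([[0, x + 2, -9], [0, 0, -1], [0, 0, x - 2]]) - (1)·det([[0, x + 2, -4], [0, 0, x - 2], [0, 0, 0]]).

Evaluating gives χ_A(x) = x^4 - 8x^2 + 16 = (x - 2)^2(x + 2)^2.

χ_A(x) = (x - 2)^2(x + 2)^2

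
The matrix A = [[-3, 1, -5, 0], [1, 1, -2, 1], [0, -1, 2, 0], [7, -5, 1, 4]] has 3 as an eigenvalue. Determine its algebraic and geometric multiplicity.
algebraic multiplicity 1, geometric multiplicity 1

The characteristic polynomial is (x - 3)(x - 2)^2(x + 3), so the factor x - 3 appears with exponent 1: the algebraic multiplicity is 1.

rank(A - 3I) = 3, so the eigenspace has dimension 4 - 3 = 1: the geometric multiplicity is 1.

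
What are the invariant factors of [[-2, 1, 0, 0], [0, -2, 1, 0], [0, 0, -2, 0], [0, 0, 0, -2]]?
The Jordan structure of A has elementary divisors (x + 2)^3, (x + 2). Arranging the block sizes at each eigenvalue in decreasing order and taking row products gives the invariant factors.

Invariant factors (smallest first, each dividing the next): x + 2, (x + 2)^3.

Check: the last factor (x + 2)^3 is the minimal polynomial, and the product (x + 2)^4 is the characteristic polynomial.

x + 2, (x + 2)^3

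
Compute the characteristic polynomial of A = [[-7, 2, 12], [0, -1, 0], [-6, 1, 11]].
χ_A(x) = (x - 5)(x + 1)^2

xI - A = [[x + 7, -2, -12], [0, x + 1, 0], [6, -1, x - 11]].

Expanding det(xI - A) along the first row:
det(xI - A) = + (x + 7)·det([[x + 1, 0], [-1, x - 11]]) - (-2)·det([[0, 0], [6, x - 11]]) + (-12)·det([[0, x + 1], [6, -1]]).

Evaluating gives χ_A(x) = x^3 - 3x^2 - 9x - 5 = (x - 5)(x + 1)^2.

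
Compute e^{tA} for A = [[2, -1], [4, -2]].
e^{tA} = [[2*t + 1, -t], [4*t, 1 - 2*t]]

A has Jordan form J = [[0, 1], [0, 0]] with A = PJP^{-1}, so e^{tA} = P e^{tJ} P^{-1}.

For a Jordan block J_k(λ), e^{tJ_k(λ)} = e^{λt} · (I + tN + t^2 N^2/2! + ... + t^{k-1} N^{k-1}/(k-1)!) where N is the nilpotent superdiagonal part.

Assembling the blocks and conjugating back gives the entries of e^{tA} as shown above.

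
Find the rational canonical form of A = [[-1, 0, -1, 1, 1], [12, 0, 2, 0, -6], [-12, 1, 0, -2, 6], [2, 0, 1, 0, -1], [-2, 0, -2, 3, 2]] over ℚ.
The invariant factors of A (the non-unit diagonal entries of the Smith normal form of xI - A over ℚ[x]) are x - 1, (x - 1)^2(x^2 + 2x + 4), each dividing the next. The characteristic polynomial is their product, (x - 1)^3(x^2 + 2x + 4).

The rational canonical form is the block-diagonal matrix of companion matrices C(f_i):
R = [[1, 0, 0, 0, 0], [0, 0, 0, 0, -4], [0, 1, 0, 0, 6], [0, 0, 1, 0, -1], [0, 0, 0, 1, 0]].

Note the characteristic polynomial does not split into linear factors over ℚ, so A has no Jordan form over ℚ; the rational canonical form exists over any field.

R = [[1, 0, 0, 0, 0], [0, 0, 0, 0, -4], [0, 1, 0, 0, 6], [0, 0, 1, 0, -1], [0, 0, 0, 1, 0]]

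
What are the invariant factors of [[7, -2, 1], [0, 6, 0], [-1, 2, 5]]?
The Jordan structure of A has elementary divisors (x - 6)^2, (x - 6). Arranging the block sizes at each eigenvalue in decreasing order and taking row products gives the invariant factors.

Invariant factors (smallest first, each dividing the next): x - 6, (x - 6)^2.

Check: the last factor (x - 6)^2 is the minimal polynomial, and the product (x - 6)^3 is the characteristic polynomial.

x - 6, (x - 6)^2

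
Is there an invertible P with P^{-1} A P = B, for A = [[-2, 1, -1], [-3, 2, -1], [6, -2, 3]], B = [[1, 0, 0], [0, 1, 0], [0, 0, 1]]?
No.

Both have characteristic polynomial (x - 1)^3, but the minimal polynomial of A is (x - 1)^2 while the minimal polynomial of B is x - 1. The minimal polynomial is a similarity invariant, so A and B are not similar.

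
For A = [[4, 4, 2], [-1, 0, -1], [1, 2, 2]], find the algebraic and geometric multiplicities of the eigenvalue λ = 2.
The characteristic polynomial is (x - 2)^3, so the factor x - 2 appears with exponent 3: the algebraic multiplicity is 3.

rank(A - 2I) = 2, so the eigenspace has dimension 3 - 2 = 1: the geometric multiplicity is 1.

Since 1 < 3, A is not diagonalizable.

algebraic multiplicity 3, geometric multiplicity 1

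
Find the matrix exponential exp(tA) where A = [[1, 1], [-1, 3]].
e^{tA} = [[(1 - t)*e^{2*t}, t*e^{2*t}], [-t*e^{2*t}, (t + 1)*e^{2*t}]]

A has Jordan form J = [[2, 1], [0, 2]] with A = PJP^{-1}, so e^{tA} = P e^{tJ} P^{-1}.

For a Jordan block J_k(λ), e^{tJ_k(λ)} = e^{λt} · (I + tN + t^2 N^2/2! + ... + t^{k-1} N^{k-1}/(k-1)!) where N is the nilpotent superdiagonal part.

Assembling the blocks and conjugating back gives the entries of e^{tA} as shown above.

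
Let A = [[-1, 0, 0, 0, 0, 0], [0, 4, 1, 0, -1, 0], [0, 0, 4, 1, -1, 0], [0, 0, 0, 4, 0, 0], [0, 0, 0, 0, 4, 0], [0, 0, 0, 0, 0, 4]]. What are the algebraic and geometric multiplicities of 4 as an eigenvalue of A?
algebraic multiplicity 5, geometric multiplicity 3

The characteristic polynomial is (x - 4)^5(x + 1), so the factor x - 4 appears with exponent 5: the algebraic multiplicity is 5.

rank(A - 4I) = 3, so the eigenspace has dimension 6 - 3 = 3: the geometric multiplicity is 3.

Since 3 < 5, A is not diagonalizable.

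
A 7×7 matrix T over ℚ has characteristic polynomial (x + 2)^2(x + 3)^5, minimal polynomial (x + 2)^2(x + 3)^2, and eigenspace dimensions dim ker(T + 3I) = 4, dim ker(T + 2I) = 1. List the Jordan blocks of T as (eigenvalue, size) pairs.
λ = -3: algebraic multiplicity 5 (exponent in χ_T), largest block size 2 (exponent in m_T), 4 blocks (geometric multiplicity). These force block sizes [2, 1, 1, 1].
λ = -2: algebraic multiplicity 2 (exponent in χ_T), largest block size 2 (exponent in m_T), 1 block (geometric multiplicity). This forces block sizes [2].

Jordan blocks: (-3, 2), (-3, 1), (-3, 1), (-3, 1), (-2, 2)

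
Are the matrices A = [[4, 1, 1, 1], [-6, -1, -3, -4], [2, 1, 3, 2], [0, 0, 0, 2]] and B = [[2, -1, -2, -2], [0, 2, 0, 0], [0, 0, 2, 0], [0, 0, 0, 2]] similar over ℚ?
No.

Both have characteristic polynomial (x - 2)^4 and minimal polynomial (x - 2)^2. But rank(A - 2I) = 2 for A while rank(B - 2I) = 1 for B, so the number of Jordan blocks at λ = 2 differs. A and B are not similar.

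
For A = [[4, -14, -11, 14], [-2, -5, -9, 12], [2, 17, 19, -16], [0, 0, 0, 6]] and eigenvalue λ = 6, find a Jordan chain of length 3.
v_1 = [[-3, -2, 3, 0]]^T, v_2 = [[1, 1, -1, 0]]^T, v_3 = [[-5, -4, 6, 0]]^T

We seek v_1 ∈ ker((A - 6I)^3) \ ker((A - 6I)^2), then set v_{i+1} = (A - 6I) v_i.

One such chain is v_1 = [[-3, -2, 3, 0]]^T, v_2 = [[1, 1, -1, 0]]^T, v_3 = [[-5, -4, 6, 0]]^T. Check: (A - 6I) v_3 = [[0, 0, 0, 0]]^T = 0.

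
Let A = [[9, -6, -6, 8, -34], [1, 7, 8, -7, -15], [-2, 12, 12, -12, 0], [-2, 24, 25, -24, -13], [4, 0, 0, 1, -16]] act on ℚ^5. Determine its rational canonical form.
The invariant factors of A (the non-unit diagonal entries of the Smith normal form of xI - A over ℚ[x]) are x^2 + 4x + 1, (x + 4)(x^2 + 4x + 1), each dividing the next. The characteristic polynomial is their product, (x + 4)(x^2 + 4x + 1)^2.

The rational canonical form is the block-diagonal matrix of companion matrices C(f_i):
R = [[0, -1, 0, 0, 0], [1, -4, 0, 0, 0], [0, 0, 0, 0, -4], [0, 0, 1, 0, -17], [0, 0, 0, 1, -8]].

Note the characteristic polynomial does not split into linear factors over ℚ, so A has no Jordan form over ℚ; the rational canonical form exists over any field.

R = [[0, -1, 0, 0, 0], [1, -4, 0, 0, 0], [0, 0, 0, 0, -4], [0, 0, 1, 0, -17], [0, 0, 0, 1, -8]]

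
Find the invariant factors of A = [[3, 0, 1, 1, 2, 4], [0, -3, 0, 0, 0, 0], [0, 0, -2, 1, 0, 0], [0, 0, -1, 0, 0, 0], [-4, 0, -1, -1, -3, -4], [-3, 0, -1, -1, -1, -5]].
(x + 1)^2(x + 3), (x + 1)^2(x + 3)

The Jordan structure of A has elementary divisors (x + 3), (x + 3), (x + 1)^2, (x + 1)^2. Arranging the block sizes at each eigenvalue in decreasing order and taking row products gives the invariant factors.

Invariant factors (smallest first, each dividing the next): (x + 1)^2(x + 3), (x + 1)^2(x + 3).

Check: the last factor (x + 1)^2(x + 3) is the minimal polynomial, and the product (x + 1)^4(x + 3)^2 is the characteristic polynomial.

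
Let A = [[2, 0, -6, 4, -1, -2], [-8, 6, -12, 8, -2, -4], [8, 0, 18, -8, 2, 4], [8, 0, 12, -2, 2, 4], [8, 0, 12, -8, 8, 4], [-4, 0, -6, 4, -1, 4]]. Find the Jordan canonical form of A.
J = [[6, 1, 0, 0, 0, 0], [0, 6, 0, 0, 0, 0], [0, 0, 6, 0, 0, 0], [0, 0, 0, 6, 0, 0], [0, 0, 0, 0, 6, 0], [0, 0, 0, 0, 0, 6]]

The characteristic polynomial is det(xI - A) = (x - 6)^6, so the eigenvalues are 6 (algebraic multiplicity 6).

For λ = 6: rank(A - 6I) = 1, rank((A - 6I)^2) = 0. The eigenspace has dimension 6 - 1 = 5, so there are 5 Jordan blocks; the rank sequence gives block sizes [2, 1, 1, 1, 1].

Assembling the blocks gives the Jordan form J above.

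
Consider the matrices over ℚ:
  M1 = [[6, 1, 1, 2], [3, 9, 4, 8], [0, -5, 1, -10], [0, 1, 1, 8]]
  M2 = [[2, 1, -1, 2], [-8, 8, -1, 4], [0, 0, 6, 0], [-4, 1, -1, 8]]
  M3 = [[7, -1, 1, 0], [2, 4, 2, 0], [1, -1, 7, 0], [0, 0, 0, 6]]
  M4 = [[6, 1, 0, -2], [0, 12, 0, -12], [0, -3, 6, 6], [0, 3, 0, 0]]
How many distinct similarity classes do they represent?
2 classes: {M1, M2}, {M3, M4}

Characteristic polynomials: χ_{M1} = (x - 6)^4, χ_{M2} = (x - 6)^4, χ_{M3} = (x - 6)^4, χ_{M4} = (x - 6)^4.

{M1, M2}: invariant factors x - 6, (x - 6)^3.

{M3, M4}: invariant factors x - 6, x - 6, (x - 6)^2.

Matrices are similar if and only if their invariant-factor lists agree; the partition into similarity classes is {M1, M2}, {M3, M4}.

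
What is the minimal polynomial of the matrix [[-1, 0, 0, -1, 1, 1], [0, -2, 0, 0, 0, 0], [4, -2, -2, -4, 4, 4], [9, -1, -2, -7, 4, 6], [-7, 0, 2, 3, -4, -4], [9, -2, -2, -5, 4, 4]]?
The characteristic polynomial factors as (x + 2)^6. The minimal polynomial is ∏(x - λ)^{k_λ} where k_λ is the size of the largest Jordan block at λ.

For λ = -2: rank(A + 2I) = 3, and the largest Jordan block has size 3 (the smallest k with rank((A + 2I)^k) = rank((A + 2I)^(k+1))).

So m_A(x) = (x + 2)^3.

m_A(x) = (x + 2)^3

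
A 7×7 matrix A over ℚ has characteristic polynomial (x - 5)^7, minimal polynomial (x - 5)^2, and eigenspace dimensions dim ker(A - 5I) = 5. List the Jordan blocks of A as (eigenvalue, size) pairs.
Jordan blocks: (5, 2), (5, 2), (5, 1), (5, 1), (5, 1)

λ = 5: algebraic multiplicity 7 (exponent in χ_A), largest block size 2 (exponent in m_A), 5 blocks (geometric multiplicity). These force block sizes [2, 2, 1, 1, 1].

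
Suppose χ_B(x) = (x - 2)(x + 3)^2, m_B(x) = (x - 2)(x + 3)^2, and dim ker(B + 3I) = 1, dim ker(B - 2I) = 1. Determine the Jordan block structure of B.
Jordan blocks: (-3, 2), (2, 1)

λ = -3: algebraic multiplicity 2 (exponent in χ_B), largest block size 2 (exponent in m_B), 1 block (geometric multiplicity). This forces block sizes [2].
λ = 2: algebraic multiplicity 1 (exponent in χ_B), largest block size 1 (exponent in m_B), 1 block (geometric multiplicity). This forces block sizes [1].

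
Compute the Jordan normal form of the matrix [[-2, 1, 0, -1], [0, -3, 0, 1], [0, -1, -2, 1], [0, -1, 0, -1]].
J = [[-2, 1, 0, 0], [0, -2, 0, 0], [0, 0, -2, 0], [0, 0, 0, -2]]

The characteristic polynomial is det(xI - A) = (x + 2)^4, so the eigenvalues are -2 (algebraic multiplicity 4).

For λ = -2: rank(A + 2I) = 1, rank((A + 2I)^2) = 0. The eigenspace has dimension 4 - 1 = 3, so there are 3 Jordan blocks; the rank sequence gives block sizes [2, 1, 1].

Assembling the blocks gives the Jordan form J above.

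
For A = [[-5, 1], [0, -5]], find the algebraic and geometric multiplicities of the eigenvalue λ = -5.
The characteristic polynomial is (x + 5)^2, so the factor x + 5 appears with exponent 2: the algebraic multiplicity is 2.

rank(A + 5I) = 1, so the eigenspace has dimension 2 - 1 = 1: the geometric multiplicity is 1.

Since 1 < 2, A is not diagonalizable.

algebraic multiplicity 2, geometric multiplicity 1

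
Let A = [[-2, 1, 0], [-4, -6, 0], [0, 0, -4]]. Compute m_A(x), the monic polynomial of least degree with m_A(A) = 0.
m_A(x) = (x + 4)^2

The characteristic polynomial factors as (x + 4)^3. The minimal polynomial is ∏(x - λ)^{k_λ} where k_λ is the size of the largest Jordan block at λ.

For λ = -4: rank(A + 4I) = 1, and the largest Jordan block has size 2 (the smallest k with rank((A + 4I)^k) = rank((A + 4I)^(k+1))).

So m_A(x) = (x + 4)^2.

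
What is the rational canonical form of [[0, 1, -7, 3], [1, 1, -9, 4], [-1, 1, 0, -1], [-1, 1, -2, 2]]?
R = [[0, 0, 0, 9], [1, 0, 0, -3], [0, 1, 0, 0], [0, 0, 1, 3]]

The invariant factors of A (the non-unit diagonal entries of the Smith normal form of xI - A over ℚ[x]) are (x - 3)(x^3 + 3), each dividing the next. The characteristic polynomial is their product, (x - 3)(x^3 + 3).

The rational canonical form is the block-diagonal matrix of companion matrices C(f_i):
R = [[0, 0, 0, 9], [1, 0, 0, -3], [0, 1, 0, 0], [0, 0, 1, 3]].

Note the characteristic polynomial does not split into linear factors over ℚ, so A has no Jordan form over ℚ; the rational canonical form exists over any field.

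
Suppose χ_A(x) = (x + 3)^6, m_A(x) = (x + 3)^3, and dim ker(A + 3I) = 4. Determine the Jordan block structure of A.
Jordan blocks: (-3, 3), (-3, 1), (-3, 1), (-3, 1)

λ = -3: algebraic multiplicity 6 (exponent in χ_A), largest block size 3 (exponent in m_A), 4 blocks (geometric multiplicity). These force block sizes [3, 1, 1, 1].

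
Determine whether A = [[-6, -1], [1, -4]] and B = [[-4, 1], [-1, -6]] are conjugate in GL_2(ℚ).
Two matrices over a field are similar if and only if they have the same invariant factors.

Both A and B have characteristic polynomial (x + 5)^2 and minimal polynomial (x + 5)^2. Computing further, both have invariant factors (x + 5)^2. Hence A and B are similar.

Yes.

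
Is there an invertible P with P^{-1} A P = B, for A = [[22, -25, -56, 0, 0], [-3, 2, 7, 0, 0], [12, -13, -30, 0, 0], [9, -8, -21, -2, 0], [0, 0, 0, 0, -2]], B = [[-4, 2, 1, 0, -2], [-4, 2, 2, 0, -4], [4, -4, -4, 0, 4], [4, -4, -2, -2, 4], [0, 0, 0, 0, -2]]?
Both have characteristic polynomial (x + 2)^5, but the minimal polynomial of A is (x + 2)^3 while the minimal polynomial of B is (x + 2)^2. The minimal polynomial is a similarity invariant, so A and B are not similar.

No.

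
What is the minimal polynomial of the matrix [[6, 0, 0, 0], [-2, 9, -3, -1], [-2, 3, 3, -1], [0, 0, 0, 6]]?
m_A(x) = (x - 6)^2

The characteristic polynomial factors as (x - 6)^4. The minimal polynomial is ∏(x - λ)^{k_λ} where k_λ is the size of the largest Jordan block at λ.

For λ = 6: rank(A - 6I) = 1, and the largest Jordan block has size 2 (the smallest k with rank((A - 6I)^k) = rank((A - 6I)^(k+1))).

So m_A(x) = (x - 6)^2.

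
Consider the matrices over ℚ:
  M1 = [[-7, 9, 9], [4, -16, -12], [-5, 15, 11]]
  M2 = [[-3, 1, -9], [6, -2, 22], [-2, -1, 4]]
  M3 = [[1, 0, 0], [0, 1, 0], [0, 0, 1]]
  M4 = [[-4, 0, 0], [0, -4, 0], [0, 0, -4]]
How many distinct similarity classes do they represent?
Characteristic polynomials: χ_{M1} = (x + 4)^3, χ_{M2} = (x - 2)^2(x + 5), χ_{M3} = (x - 1)^3, χ_{M4} = (x + 4)^3.

{M1}: invariant factors x + 4, (x + 4)^2.

{M2}: invariant factors (x - 2)^2(x + 5).

{M3}: invariant factors x - 1, x - 1, x - 1.

{M4}: invariant factors x + 4, x + 4, x + 4.

Matrices are similar if and only if their invariant-factor lists agree; the partition into similarity classes is {M1}, {M2}, {M3}, {M4}.

4 classes: {M1}, {M2}, {M3}, {M4}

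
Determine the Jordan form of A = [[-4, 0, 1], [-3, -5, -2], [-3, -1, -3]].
J = [[-4, 1, 0], [0, -4, 1], [0, 0, -4]]

The characteristic polynomial is det(xI - A) = (x + 4)^3, so the eigenvalues are -4 (algebraic multiplicity 3).

For λ = -4: rank(A + 4I) = 2, rank((A + 4I)^2) = 1, rank((A + 4I)^3) = 0. The eigenspace has dimension 3 - 2 = 1, so there is 1 Jordan block; the rank sequence gives block sizes [3].

Assembling the blocks gives the Jordan form J above.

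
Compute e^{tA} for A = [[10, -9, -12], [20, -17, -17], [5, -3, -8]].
A has Jordan form J = [[-5, 1, 0], [0, -5, 1], [0, 0, -5]] with A = PJP^{-1}, so e^{tA} = P e^{tJ} P^{-1}.

For a Jordan block J_k(λ), e^{tJ_k(λ)} = e^{λt} · (I + tN + t^2 N^2/2! + ... + t^{k-1} N^{k-1}/(k-1)!) where N is the nilpotent superdiagonal part.

Assembling the blocks and conjugating back gives the entries of e^{tA} as shown above.

e^{tA} = [[(-15*t^2 + 30*t + 2)*e^{-5*t}/2, 9*t*(t - 2)*e^{-5*t}/2, 3*t*(3*t - 8)*e^{-5*t}/2], [5*t*(8 - 5*t)*e^{-5*t}/2, (15*t^2 - 24*t + 2)*e^{-5*t}/2, t*(15*t - 34)*e^{-5*t}/2], [5*t*e^{-5*t}, -3*t*e^{-5*t}, (1 - 3*t)*e^{-5*t}]]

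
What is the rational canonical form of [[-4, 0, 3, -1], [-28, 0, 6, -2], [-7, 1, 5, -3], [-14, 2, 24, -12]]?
R = [[-4, 0, 0, 0], [0, 0, 0, -20], [0, 1, 0, -17], [0, 0, 1, -7]]

The invariant factors of A (the non-unit diagonal entries of the Smith normal form of xI - A over ℚ[x]) are x + 4, (x + 4)(x^2 + 3x + 5), each dividing the next. The characteristic polynomial is their product, (x + 4)^2(x^2 + 3x + 5).

The rational canonical form is the block-diagonal matrix of companion matrices C(f_i):
R = [[-4, 0, 0, 0], [0, 0, 0, -20], [0, 1, 0, -17], [0, 0, 1, -7]].

Note the characteristic polynomial does not split into linear factors over ℚ, so A has no Jordan form over ℚ; the rational canonical form exists over any field.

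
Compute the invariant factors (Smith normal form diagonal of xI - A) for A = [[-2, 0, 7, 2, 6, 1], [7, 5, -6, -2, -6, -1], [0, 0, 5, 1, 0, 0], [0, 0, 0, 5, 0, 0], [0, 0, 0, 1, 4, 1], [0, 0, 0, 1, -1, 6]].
The Jordan structure of A has elementary divisors (x + 2), (x - 5)^3, (x - 5)^2. Arranging the block sizes at each eigenvalue in decreasing order and taking row products gives the invariant factors.

Invariant factors (smallest first, each dividing the next): (x - 5)^2, (x - 5)^3(x + 2).

Check: the last factor (x - 5)^3(x + 2) is the minimal polynomial, and the product (x - 5)^5(x + 2) is the characteristic polynomial.

(x - 5)^2, (x - 5)^3(x + 2)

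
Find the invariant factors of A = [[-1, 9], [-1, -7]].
(x + 4)^2

The Jordan structure of A has elementary divisors (x + 4)^2. Arranging the block sizes at each eigenvalue in decreasing order and taking row products gives the invariant factors.

Invariant factors (smallest first, each dividing the next): (x + 4)^2.

Check: the last factor (x + 4)^2 is the minimal polynomial, and the product (x + 4)^2 is the characteristic polynomial.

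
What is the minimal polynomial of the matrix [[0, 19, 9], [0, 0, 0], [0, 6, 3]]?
m_A(x) = x^2(x - 3)

The characteristic polynomial factors as x^2(x - 3). The minimal polynomial is ∏(x - λ)^{k_λ} where k_λ is the size of the largest Jordan block at λ.

For λ = 0: rank(A) = 2, and the largest Jordan block has size 2 (the smallest k with rank(A^k) = rank(A^(k+1))).
For λ = 3: rank(A - 3I) = 2, and the largest Jordan block has size 1 (the smallest k with rank((A - 3I)^k) = rank((A - 3I)^(k+1))).

So m_A(x) = x^2(x - 3).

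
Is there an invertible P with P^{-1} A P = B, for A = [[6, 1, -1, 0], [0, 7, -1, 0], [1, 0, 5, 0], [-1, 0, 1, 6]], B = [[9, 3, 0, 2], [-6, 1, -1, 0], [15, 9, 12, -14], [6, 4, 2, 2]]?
Two matrices over a field are similar if and only if they have the same invariant factors.

Both A and B have characteristic polynomial (x - 6)^4 and minimal polynomial (x - 6)^3. Computing further, both have invariant factors x - 6, (x - 6)^3. Hence A and B are similar.

Yes.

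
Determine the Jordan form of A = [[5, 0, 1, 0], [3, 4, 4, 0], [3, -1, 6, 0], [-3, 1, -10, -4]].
The characteristic polynomial is det(xI - A) = (x - 5)^3(x + 4), so the eigenvalues are -4 (algebraic multiplicity 1), 5 (algebraic multiplicity 3).

For λ = -4: algebraic multiplicity 1 gives one 1×1 block.

For λ = 5: rank(A - 5I) = 3, rank((A - 5I)^2) = 2, rank((A - 5I)^3) = 1. The eigenspace has dimension 4 - 3 = 1, so there is 1 Jordan block; the rank sequence gives block sizes [3].

Assembling the blocks gives the Jordan form J above.

J = [[-4, 0, 0, 0], [0, 5, 1, 0], [0, 0, 5, 1], [0, 0, 0, 5]]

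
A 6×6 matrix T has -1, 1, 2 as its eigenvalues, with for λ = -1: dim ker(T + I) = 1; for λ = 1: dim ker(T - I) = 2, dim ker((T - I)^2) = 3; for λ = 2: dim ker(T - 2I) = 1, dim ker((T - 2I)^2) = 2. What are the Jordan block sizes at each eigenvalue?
Jordan blocks: (-1, 1), (1, 2), (1, 1), (2, 2)

λ = -1: successive nullity increments [1] count blocks of size ≥ k; block sizes are [1].
λ = 1: successive nullity increments [2, 1] count blocks of size ≥ k; block sizes are [2, 1].
λ = 2: successive nullity increments [1, 1] count blocks of size ≥ k; block sizes are [2].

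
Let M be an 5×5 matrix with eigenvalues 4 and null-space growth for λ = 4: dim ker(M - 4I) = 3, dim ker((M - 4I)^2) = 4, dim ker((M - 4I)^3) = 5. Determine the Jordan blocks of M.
λ = 4: successive nullity increments [3, 1, 1] count blocks of size ≥ k; block sizes are [3, 1, 1].

Jordan blocks: (4, 3), (4, 1), (4, 1)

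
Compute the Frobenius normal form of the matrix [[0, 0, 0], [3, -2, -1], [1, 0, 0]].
The invariant factors of A (the non-unit diagonal entries of the Smith normal form of xI - A over ℚ[x]) are x^2(x + 2), each dividing the next. The characteristic polynomial is their product, x^2(x + 2).

The rational canonical form is the block-diagonal matrix of companion matrices C(f_i):
R = [[0, 0, 0], [1, 0, 0], [0, 1, -2]].

R = [[0, 0, 0], [1, 0, 0], [0, 1, -2]]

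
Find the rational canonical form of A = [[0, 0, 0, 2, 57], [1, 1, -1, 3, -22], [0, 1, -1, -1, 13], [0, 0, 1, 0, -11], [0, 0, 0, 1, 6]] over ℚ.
R = [[0, 0, 0, 0, 45], [1, 0, 0, 0, -57], [0, 1, 0, 0, 23], [0, 0, 1, 0, -12], [0, 0, 0, 1, 6]]

The invariant factors of A (the non-unit diagonal entries of the Smith normal form of xI - A over ℚ[x]) are (x - 3)^2(x^3 + 3x - 5), each dividing the next. The characteristic polynomial is their product, (x - 3)^2(x^3 + 3x - 5).

The rational canonical form is the block-diagonal matrix of companion matrices C(f_i):
R = [[0, 0, 0, 0, 45], [1, 0, 0, 0, -57], [0, 1, 0, 0, 23], [0, 0, 1, 0, -12], [0, 0, 0, 1, 6]].

Note the characteristic polynomial does not split into linear factors over ℚ, so A has no Jordan form over ℚ; the rational canonical form exists over any field.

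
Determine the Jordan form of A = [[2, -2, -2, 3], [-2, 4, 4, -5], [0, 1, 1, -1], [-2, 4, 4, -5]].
J = [[0, 0, 0, 0], [0, 0, 0, 0], [0, 0, 1, 0], [0, 0, 0, 1]]

The characteristic polynomial is det(xI - A) = x^2(x - 1)^2, so the eigenvalues are 0 (algebraic multiplicity 2), 1 (algebraic multiplicity 2).

For λ = 0: rank(A) = 2. The eigenspace has dimension 4 - 2 = 2, so there are 2 Jordan blocks; the rank sequence gives block sizes [1, 1].

For λ = 1: rank(A - I) = 2. The eigenspace has dimension 4 - 2 = 2, so there are 2 Jordan blocks; the rank sequence gives block sizes [1, 1].

Assembling the blocks gives the Jordan form J above.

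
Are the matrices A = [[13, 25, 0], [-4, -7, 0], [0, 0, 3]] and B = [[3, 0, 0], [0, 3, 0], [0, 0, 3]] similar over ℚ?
No.

Both have characteristic polynomial (x - 3)^3, but the minimal polynomial of A is (x - 3)^2 while the minimal polynomial of B is x - 3. The minimal polynomial is a similarity invariant, so A and B are not similar.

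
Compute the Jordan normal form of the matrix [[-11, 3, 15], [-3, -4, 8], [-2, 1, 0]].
J = [[-5, 1, 0], [0, -5, 1], [0, 0, -5]]

The characteristic polynomial is det(xI - A) = (x + 5)^3, so the eigenvalues are -5 (algebraic multiplicity 3).

For λ = -5: rank(A + 5I) = 2, rank((A + 5I)^2) = 1, rank((A + 5I)^3) = 0. The eigenspace has dimension 3 - 2 = 1, so there is 1 Jordan block; the rank sequence gives block sizes [3].

Assembling the blocks gives the Jordan form J above.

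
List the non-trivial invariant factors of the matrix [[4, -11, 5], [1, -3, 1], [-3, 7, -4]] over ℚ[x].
The Jordan structure of A has elementary divisors (x + 1)^3. Arranging the block sizes at each eigenvalue in decreasing order and taking row products gives the invariant factors.

Invariant factors (smallest first, each dividing the next): (x + 1)^3.

Check: the last factor (x + 1)^3 is the minimal polynomial, and the product (x + 1)^3 is the characteristic polynomial.

(x + 1)^3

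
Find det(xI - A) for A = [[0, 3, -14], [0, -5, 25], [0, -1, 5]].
xI - A = [[x, -3, 14], [0, x + 5, -25], [0, 1, x - 5]].

Expanding det(xI - A) along the first row:
det(xI - A) = + (x)·det([[x + 5, -25], [1, x - 5]]) - (-3)·det([[0, -25], [0, x - 5]]) + (14)·det([[0, x + 5], [0, 1]]).

Evaluating gives χ_A(x) = x^3.

χ_A(x) = x^3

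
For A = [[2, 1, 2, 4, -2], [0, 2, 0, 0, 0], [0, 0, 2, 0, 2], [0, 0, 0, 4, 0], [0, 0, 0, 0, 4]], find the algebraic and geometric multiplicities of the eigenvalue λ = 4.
algebraic multiplicity 2, geometric multiplicity 2

The characteristic polynomial is (x - 4)^2(x - 2)^3, so the factor x - 4 appears with exponent 2: the algebraic multiplicity is 2.

rank(A - 4I) = 3, so the eigenspace has dimension 5 - 3 = 2: the geometric multiplicity is 2.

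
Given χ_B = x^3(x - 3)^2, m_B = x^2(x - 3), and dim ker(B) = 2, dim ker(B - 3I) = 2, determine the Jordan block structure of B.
Jordan blocks: (0, 2), (0, 1), (3, 1), (3, 1)

λ = 0: algebraic multiplicity 3 (exponent in χ_B), largest block size 2 (exponent in m_B), 2 blocks (geometric multiplicity). These force block sizes [2, 1].
λ = 3: algebraic multiplicity 2 (exponent in χ_B), largest block size 1 (exponent in m_B), 2 blocks (geometric multiplicity). These force block sizes [1, 1].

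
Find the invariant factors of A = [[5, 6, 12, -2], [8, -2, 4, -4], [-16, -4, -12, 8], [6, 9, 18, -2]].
The Jordan structure of A has elementary divisors (x + 4)^2, (x + 4), (x - 1). Arranging the block sizes at each eigenvalue in decreasing order and taking row products gives the invariant factors.

Invariant factors (smallest first, each dividing the next): x + 4, (x - 1)(x + 4)^2.

Check: the last factor (x - 1)(x + 4)^2 is the minimal polynomial, and the product (x - 1)(x + 4)^3 is the characteristic polynomial.

x + 4, (x - 1)(x + 4)^2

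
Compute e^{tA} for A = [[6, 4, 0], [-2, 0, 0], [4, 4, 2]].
A has Jordan form J = [[2, 0, 0], [0, 2, 0], [0, 0, 4]] with A = PJP^{-1}, so e^{tA} = P e^{tJ} P^{-1}.

For a Jordan block J_k(λ), e^{tJ_k(λ)} = e^{λt} · (I + tN + t^2 N^2/2! + ... + t^{k-1} N^{k-1}/(k-1)!) where N is the nilpotent superdiagonal part.

Assembling the blocks and conjugating back gives the entries of e^{tA} as shown above.

e^{tA} = [[2*e^{4*t} - e^{2*t}, 2*(e^{2*t} - 1)*e^{2*t}, 0], [-e^{4*t} + e^{2*t}, (2 - e^{2*t})*e^{2*t}, 0], [2*(e^{2*t} - 1)*e^{2*t}, 2*(e^{2*t} - 1)*e^{2*t}, e^{2*t}]]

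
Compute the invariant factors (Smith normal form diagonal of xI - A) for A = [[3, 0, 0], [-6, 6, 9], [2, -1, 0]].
The Jordan structure of A has elementary divisors (x - 3)^2, (x - 3). Arranging the block sizes at each eigenvalue in decreasing order and taking row products gives the invariant factors.

Invariant factors (smallest first, each dividing the next): x - 3, (x - 3)^2.

Check: the last factor (x - 3)^2 is the minimal polynomial, and the product (x - 3)^3 is the characteristic polynomial.

x - 3, (x - 3)^2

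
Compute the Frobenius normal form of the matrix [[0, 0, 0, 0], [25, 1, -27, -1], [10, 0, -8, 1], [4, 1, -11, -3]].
R = [[0, 0, 0, 0], [1, 0, 0, 0], [0, 1, 0, -25], [0, 0, 1, -10]]

The invariant factors of A (the non-unit diagonal entries of the Smith normal form of xI - A over ℚ[x]) are x^2(x + 5)^2, each dividing the next. The characteristic polynomial is their product, x^2(x + 5)^2.

The rational canonical form is the block-diagonal matrix of companion matrices C(f_i):
R = [[0, 0, 0, 0], [1, 0, 0, 0], [0, 1, 0, -25], [0, 0, 1, -10]].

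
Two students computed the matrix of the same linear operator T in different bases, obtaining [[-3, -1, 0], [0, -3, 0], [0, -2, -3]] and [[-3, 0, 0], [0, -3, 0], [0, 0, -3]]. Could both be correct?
No.

Both have characteristic polynomial (x + 3)^3, but the minimal polynomial of A is (x + 3)^2 while the minimal polynomial of B is x + 3. The minimal polynomial is a similarity invariant, so A and B are not similar.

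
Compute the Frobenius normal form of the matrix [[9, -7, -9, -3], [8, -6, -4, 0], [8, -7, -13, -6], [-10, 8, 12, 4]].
The invariant factors of A (the non-unit diagonal entries of the Smith normal form of xI - A over ℚ[x]) are x + 2, (x - 1)(x + 2)(x + 3), each dividing the next. The characteristic polynomial is their product, (x - 1)(x + 2)^2(x + 3).

The rational canonical form is the block-diagonal matrix of companion matrices C(f_i):
R = [[-2, 0, 0, 0], [0, 0, 0, 6], [0, 1, 0, -1], [0, 0, 1, -4]].

R = [[-2, 0, 0, 0], [0, 0, 0, 6], [0, 1, 0, -1], [0, 0, 1, -4]]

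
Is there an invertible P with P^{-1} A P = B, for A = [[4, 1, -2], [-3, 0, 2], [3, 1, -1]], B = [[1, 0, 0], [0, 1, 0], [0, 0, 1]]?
No.

Both have characteristic polynomial (x - 1)^3, but the minimal polynomial of A is (x - 1)^2 while the minimal polynomial of B is x - 1. The minimal polynomial is a similarity invariant, so A and B are not similar.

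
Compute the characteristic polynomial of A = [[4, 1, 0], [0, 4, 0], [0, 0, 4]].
χ_A(x) = (x - 4)^3

xI - A = [[x - 4, -1, 0], [0, x - 4, 0], [0, 0, x - 4]].

Expanding det(xI - A) along the first row:
det(xI - A) = + (x - 4)·det([[x - 4, 0], [0, x - 4]]) - (-1)·det([[0, 0], [0, x - 4]]) + (0)·det([[0, x - 4], [0, 0]]).

Evaluating gives χ_A(x) = x^3 - 12x^2 + 48x - 64 = (x - 4)^3.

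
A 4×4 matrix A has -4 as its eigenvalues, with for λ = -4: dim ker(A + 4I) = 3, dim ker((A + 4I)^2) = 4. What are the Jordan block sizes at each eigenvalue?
Jordan blocks: (-4, 2), (-4, 1), (-4, 1)

λ = -4: successive nullity increments [3, 1] count blocks of size ≥ k; block sizes are [2, 1, 1].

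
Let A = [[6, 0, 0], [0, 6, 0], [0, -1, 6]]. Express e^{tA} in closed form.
e^{tA} = [[e^{6*t}, 0, 0], [0, e^{6*t}, 0], [0, -t*e^{6*t}, e^{6*t}]]

A has Jordan form J = [[6, 1, 0], [0, 6, 0], [0, 0, 6]] with A = PJP^{-1}, so e^{tA} = P e^{tJ} P^{-1}.

For a Jordan block J_k(λ), e^{tJ_k(λ)} = e^{λt} · (I + tN + t^2 N^2/2! + ... + t^{k-1} N^{k-1}/(k-1)!) where N is the nilpotent superdiagonal part.

Assembling the blocks and conjugating back gives the entries of e^{tA} as shown above.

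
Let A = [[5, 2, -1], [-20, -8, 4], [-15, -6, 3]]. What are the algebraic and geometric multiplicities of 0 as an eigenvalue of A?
algebraic multiplicity 3, geometric multiplicity 2

The characteristic polynomial is x^3, so the factor x appears with exponent 3: the algebraic multiplicity is 3.

rank(A) = 1, so the eigenspace has dimension 3 - 1 = 2: the geometric multiplicity is 2.

Since 2 < 3, A is not diagonalizable.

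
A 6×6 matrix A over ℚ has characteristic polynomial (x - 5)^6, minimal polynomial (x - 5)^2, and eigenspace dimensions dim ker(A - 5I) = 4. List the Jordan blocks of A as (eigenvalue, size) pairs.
Jordan blocks: (5, 2), (5, 2), (5, 1), (5, 1)

λ = 5: algebraic multiplicity 6 (exponent in χ_A), largest block size 2 (exponent in m_A), 4 blocks (geometric multiplicity). These force block sizes [2, 2, 1, 1].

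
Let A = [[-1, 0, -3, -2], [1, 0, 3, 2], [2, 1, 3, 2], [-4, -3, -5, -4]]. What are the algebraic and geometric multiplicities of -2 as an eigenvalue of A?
algebraic multiplicity 1, geometric multiplicity 1

The characteristic polynomial is x^3(x + 2), so the factor x + 2 appears with exponent 1: the algebraic multiplicity is 1.

rank(A + 2I) = 3, so the eigenspace has dimension 4 - 3 = 1: the geometric multiplicity is 1.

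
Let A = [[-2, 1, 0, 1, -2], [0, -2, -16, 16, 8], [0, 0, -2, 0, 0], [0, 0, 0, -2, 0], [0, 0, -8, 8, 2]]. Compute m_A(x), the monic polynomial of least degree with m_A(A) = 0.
The characteristic polynomial factors as (x - 2)(x + 2)^4. The minimal polynomial is ∏(x - λ)^{k_λ} where k_λ is the size of the largest Jordan block at λ.

For λ = -2: rank(A + 2I) = 2, and the largest Jordan block has size 2 (the smallest k with rank((A + 2I)^k) = rank((A + 2I)^(k+1))).
For λ = 2: rank(A - 2I) = 4, and the largest Jordan block has size 1 (the smallest k with rank((A - 2I)^k) = rank((A - 2I)^(k+1))).

So m_A(x) = (x - 2)(x + 2)^2.

m_A(x) = (x - 2)(x + 2)^2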